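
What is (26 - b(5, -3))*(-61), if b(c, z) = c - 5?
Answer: -1586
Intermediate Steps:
b(c, z) = -5 + c
(26 - b(5, -3))*(-61) = (26 - (-5 + 5))*(-61) = (26 - 1*0)*(-61) = (26 + 0)*(-61) = 26*(-61) = -1586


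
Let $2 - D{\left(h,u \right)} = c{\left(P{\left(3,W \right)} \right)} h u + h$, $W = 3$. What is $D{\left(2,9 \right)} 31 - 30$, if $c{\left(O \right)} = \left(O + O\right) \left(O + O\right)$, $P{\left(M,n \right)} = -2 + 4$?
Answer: $-8958$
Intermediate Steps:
$P{\left(M,n \right)} = 2$
$c{\left(O \right)} = 4 O^{2}$ ($c{\left(O \right)} = 2 O 2 O = 4 O^{2}$)
$D{\left(h,u \right)} = 2 - h - 16 h u$ ($D{\left(h,u \right)} = 2 - \left(4 \cdot 2^{2} h u + h\right) = 2 - \left(4 \cdot 4 h u + h\right) = 2 - \left(16 h u + h\right) = 2 - \left(h + 16 h u\right) = 2 - h - 16 h u$)
$D{\left(2,9 \right)} 31 - 30 = \left(2 - 2 - 32 \cdot 9\right) 31 - 30 = \left(2 - 2 - 288\right) 31 - 30 = \left(-288\right) 31 - 30 = -8928 - 30 = -8958$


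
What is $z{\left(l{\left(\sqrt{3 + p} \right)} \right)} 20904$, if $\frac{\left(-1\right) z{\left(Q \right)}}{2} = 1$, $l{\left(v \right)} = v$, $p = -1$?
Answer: $-41808$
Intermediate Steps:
$z{\left(Q \right)} = -2$ ($z{\left(Q \right)} = \left(-2\right) 1 = -2$)
$z{\left(l{\left(\sqrt{3 + p} \right)} \right)} 20904 = \left(-2\right) 20904 = -41808$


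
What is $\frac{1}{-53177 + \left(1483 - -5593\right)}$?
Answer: $- \frac{1}{46101} \approx -2.1691 \cdot 10^{-5}$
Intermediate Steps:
$\frac{1}{-53177 + \left(1483 - -5593\right)} = \frac{1}{-53177 + \left(1483 + 5593\right)} = \frac{1}{-53177 + 7076} = \frac{1}{-46101} = - \frac{1}{46101}$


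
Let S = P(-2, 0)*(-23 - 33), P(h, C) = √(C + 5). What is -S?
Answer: 56*√5 ≈ 125.22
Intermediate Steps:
P(h, C) = √(5 + C)
S = -56*√5 (S = √(5 + 0)*(-23 - 33) = √5*(-56) = -56*√5 ≈ -125.22)
-S = -(-56)*√5 = 56*√5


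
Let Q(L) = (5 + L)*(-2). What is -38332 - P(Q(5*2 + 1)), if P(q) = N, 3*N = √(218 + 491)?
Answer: -38332 - √709/3 ≈ -38341.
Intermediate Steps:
Q(L) = -10 - 2*L
N = √709/3 (N = √(218 + 491)/3 = √709/3 ≈ 8.8757)
P(q) = √709/3
-38332 - P(Q(5*2 + 1)) = -38332 - √709/3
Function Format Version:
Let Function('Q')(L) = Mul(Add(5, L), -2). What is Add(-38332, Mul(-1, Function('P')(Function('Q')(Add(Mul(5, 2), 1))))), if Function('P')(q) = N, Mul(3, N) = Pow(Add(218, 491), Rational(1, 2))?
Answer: Add(-38332, Mul(Rational(-1, 3), Pow(709, Rational(1, 2)))) ≈ -38341.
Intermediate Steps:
Function('Q')(L) = Add(-10, Mul(-2, L))
N = Mul(Rational(1, 3), Pow(709, Rational(1, 2))) (N = Mul(Rational(1, 3), Pow(Add(218, 491), Rational(1, 2))) = Mul(Rational(1, 3), Pow(709, Rational(1, 2))) ≈ 8.8757)
Function('P')(q) = Mul(Rational(1, 3), Pow(709, Rational(1, 2)))
Add(-38332, Mul(-1, Function('P')(Function('Q')(Add(Mul(5, 2), 1))))) = Add(-38332, Mul(-1, Mul(Rational(1, 3), Pow(709, Rational(1, 2))))) = Add(-38332, Mul(Rational(-1, 3), Pow(709, Rational(1, 2))))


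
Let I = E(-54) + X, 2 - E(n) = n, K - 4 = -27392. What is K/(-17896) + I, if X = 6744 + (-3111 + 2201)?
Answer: 26358707/4474 ≈ 5891.5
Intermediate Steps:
K = -27388 (K = 4 - 27392 = -27388)
E(n) = 2 - n
X = 5834 (X = 6744 - 910 = 5834)
I = 5890 (I = (2 - 1*(-54)) + 5834 = (2 + 54) + 5834 = 56 + 5834 = 5890)
K/(-17896) + I = -27388/(-17896) + 5890 = -27388*(-1/17896) + 5890 = 6847/4474 + 5890 = 26358707/4474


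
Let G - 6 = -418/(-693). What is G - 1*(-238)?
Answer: 15410/63 ≈ 244.60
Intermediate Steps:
G = 416/63 (G = 6 - 418/(-693) = 6 - 418*(-1/693) = 6 + 38/63 = 416/63 ≈ 6.6032)
G - 1*(-238) = 416/63 - 1*(-238) = 416/63 + 238 = 15410/63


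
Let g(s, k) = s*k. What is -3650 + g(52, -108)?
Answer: -9266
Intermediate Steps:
g(s, k) = k*s
-3650 + g(52, -108) = -3650 - 108*52 = -3650 - 5616 = -9266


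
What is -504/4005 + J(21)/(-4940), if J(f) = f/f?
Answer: -55417/439660 ≈ -0.12605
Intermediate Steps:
J(f) = 1
-504/4005 + J(21)/(-4940) = -504/4005 + 1/(-4940) = -504*1/4005 + 1*(-1/4940) = -56/445 - 1/4940 = -55417/439660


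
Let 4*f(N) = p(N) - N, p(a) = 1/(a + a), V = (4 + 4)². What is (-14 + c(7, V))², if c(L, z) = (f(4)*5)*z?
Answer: 104976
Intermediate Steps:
V = 64 (V = 8² = 64)
p(a) = 1/(2*a)
f(N) = -N/4 + 1/(8*N) (f(N) = (1/(2*N) - N)/4 = -N/4 + 1/(8*N))
c(L, z) = -155*z/32 (c(L, z) = ((-¼*4 + (⅛)/4)*5)*z = ((-1 + (⅛)*(¼))*5)*z = ((-1 + 1/32)*5)*z = (-31/32*5)*z = -155*z/32)
(-14 + c(7, V))² = (-14 - 155/32*64)² = (-14 - 310)² = (-324)² = 104976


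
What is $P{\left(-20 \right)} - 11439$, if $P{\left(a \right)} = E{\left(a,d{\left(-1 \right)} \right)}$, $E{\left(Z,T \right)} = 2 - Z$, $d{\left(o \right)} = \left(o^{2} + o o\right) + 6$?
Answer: $-11417$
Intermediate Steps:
$d{\left(o \right)} = 6 + 2 o^{2}$ ($d{\left(o \right)} = \left(o^{2} + o^{2}\right) + 6 = 2 o^{2} + 6 = 6 + 2 o^{2}$)
$P{\left(a \right)} = 2 - a$
$P{\left(-20 \right)} - 11439 = \left(2 - -20\right) - 11439 = \left(2 + 20\right) - 11439 = 22 - 11439 = -11417$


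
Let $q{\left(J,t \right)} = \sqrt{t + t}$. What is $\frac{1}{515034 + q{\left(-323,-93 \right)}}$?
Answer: $\frac{2769}{1426129147} - \frac{i \sqrt{186}}{265260021342} \approx 1.9416 \cdot 10^{-6} - 5.1414 \cdot 10^{-11} i$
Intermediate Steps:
$q{\left(J,t \right)} = \sqrt{2} \sqrt{t}$ ($q{\left(J,t \right)} = \sqrt{2 t} = \sqrt{2} \sqrt{t}$)
$\frac{1}{515034 + q{\left(-323,-93 \right)}} = \frac{1}{515034 + \sqrt{2} \sqrt{-93}} = \frac{1}{515034 + \sqrt{2} i \sqrt{93}} = \frac{1}{515034 + i \sqrt{186}}$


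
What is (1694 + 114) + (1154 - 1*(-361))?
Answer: 3323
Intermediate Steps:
(1694 + 114) + (1154 - 1*(-361)) = 1808 + (1154 + 361) = 1808 + 1515 = 3323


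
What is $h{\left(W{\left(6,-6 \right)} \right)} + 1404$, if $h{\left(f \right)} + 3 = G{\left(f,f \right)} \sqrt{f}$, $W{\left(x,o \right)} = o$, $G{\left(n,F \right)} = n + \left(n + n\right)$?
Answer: $1401 - 18 i \sqrt{6} \approx 1401.0 - 44.091 i$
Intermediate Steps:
$G{\left(n,F \right)} = 3 n$ ($G{\left(n,F \right)} = n + 2 n = 3 n$)
$h{\left(f \right)} = -3 + 3 f^{\frac{3}{2}}$ ($h{\left(f \right)} = -3 + 3 f \sqrt{f} = -3 + 3 f^{\frac{3}{2}}$)
$h{\left(W{\left(6,-6 \right)} \right)} + 1404 = \left(-3 + 3 \left(-6\right)^{\frac{3}{2}}\right) + 1404 = \left(-3 + 3 \left(- 6 i \sqrt{6}\right)\right) + 1404 = \left(-3 - 18 i \sqrt{6}\right) + 1404 = 1401 - 18 i \sqrt{6}$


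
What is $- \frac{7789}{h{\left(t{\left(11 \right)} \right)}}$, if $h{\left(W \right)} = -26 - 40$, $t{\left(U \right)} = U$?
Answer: $\frac{7789}{66} \approx 118.02$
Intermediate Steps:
$h{\left(W \right)} = -66$ ($h{\left(W \right)} = -26 - 40 = -66$)
$- \frac{7789}{h{\left(t{\left(11 \right)} \right)}} = - \frac{7789}{-66} = \left(-7789\right) \left(- \frac{1}{66}\right) = \frac{7789}{66}$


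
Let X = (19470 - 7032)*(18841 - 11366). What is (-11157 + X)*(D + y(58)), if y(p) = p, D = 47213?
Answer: 4394448915003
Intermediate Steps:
X = 92974050 (X = 12438*7475 = 92974050)
(-11157 + X)*(D + y(58)) = (-11157 + 92974050)*(47213 + 58) = 92962893*47271 = 4394448915003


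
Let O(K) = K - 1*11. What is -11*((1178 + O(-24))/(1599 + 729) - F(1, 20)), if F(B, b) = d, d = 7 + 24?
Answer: 260425/776 ≈ 335.60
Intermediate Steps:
d = 31
F(B, b) = 31
O(K) = -11 + K (O(K) = K - 11 = -11 + K)
-11*((1178 + O(-24))/(1599 + 729) - F(1, 20)) = -11*((1178 + (-11 - 24))/(1599 + 729) - 1*31) = -11*((1178 - 35)/2328 - 31) = -11*(1143*(1/2328) - 31) = -11*(381/776 - 31) = -11*(-23675/776) = 260425/776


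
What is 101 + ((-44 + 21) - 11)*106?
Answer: -3503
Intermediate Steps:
101 + ((-44 + 21) - 11)*106 = 101 + (-23 - 11)*106 = 101 - 34*106 = 101 - 3604 = -3503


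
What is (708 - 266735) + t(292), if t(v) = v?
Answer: -265735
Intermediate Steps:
(708 - 266735) + t(292) = (708 - 266735) + 292 = -266027 + 292 = -265735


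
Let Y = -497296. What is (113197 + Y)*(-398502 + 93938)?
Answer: 116982727836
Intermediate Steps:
(113197 + Y)*(-398502 + 93938) = (113197 - 497296)*(-398502 + 93938) = -384099*(-304564) = 116982727836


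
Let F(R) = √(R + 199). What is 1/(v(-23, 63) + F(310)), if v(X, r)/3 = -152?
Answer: -456/207427 - √509/207427 ≈ -0.0023071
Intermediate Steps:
F(R) = √(199 + R)
v(X, r) = -456 (v(X, r) = 3*(-152) = -456)
1/(v(-23, 63) + F(310)) = 1/(-456 + √(199 + 310)) = 1/(-456 + √509)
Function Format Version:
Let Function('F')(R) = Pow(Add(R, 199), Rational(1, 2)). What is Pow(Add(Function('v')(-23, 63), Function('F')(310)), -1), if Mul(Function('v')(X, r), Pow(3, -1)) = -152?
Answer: Add(Rational(-456, 207427), Mul(Rational(-1, 207427), Pow(509, Rational(1, 2)))) ≈ -0.0023071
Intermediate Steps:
Function('F')(R) = Pow(Add(199, R), Rational(1, 2))
Function('v')(X, r) = -456 (Function('v')(X, r) = Mul(3, -152) = -456)
Pow(Add(Function('v')(-23, 63), Function('F')(310)), -1) = Pow(Add(-456, Pow(Add(199, 310), Rational(1, 2))), -1) = Pow(Add(-456, Pow(509, Rational(1, 2))), -1)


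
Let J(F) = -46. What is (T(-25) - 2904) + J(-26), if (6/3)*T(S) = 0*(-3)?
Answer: -2950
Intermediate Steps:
T(S) = 0 (T(S) = (0*(-3))/2 = (1/2)*0 = 0)
(T(-25) - 2904) + J(-26) = (0 - 2904) - 46 = -2904 - 46 = -2950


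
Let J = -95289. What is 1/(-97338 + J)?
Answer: -1/192627 ≈ -5.1914e-6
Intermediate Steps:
1/(-97338 + J) = 1/(-97338 - 95289) = 1/(-192627) = -1/192627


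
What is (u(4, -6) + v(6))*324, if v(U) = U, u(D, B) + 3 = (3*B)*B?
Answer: 35964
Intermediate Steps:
u(D, B) = -3 + 3*B² (u(D, B) = -3 + (3*B)*B = -3 + 3*B²)
(u(4, -6) + v(6))*324 = ((-3 + 3*(-6)²) + 6)*324 = ((-3 + 3*36) + 6)*324 = ((-3 + 108) + 6)*324 = (105 + 6)*324 = 111*324 = 35964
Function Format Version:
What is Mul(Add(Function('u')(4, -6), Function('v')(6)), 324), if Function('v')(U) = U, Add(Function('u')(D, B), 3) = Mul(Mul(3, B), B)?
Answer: 35964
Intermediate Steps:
Function('u')(D, B) = Add(-3, Mul(3, Pow(B, 2))) (Function('u')(D, B) = Add(-3, Mul(Mul(3, B), B)) = Add(-3, Mul(3, Pow(B, 2))))
Mul(Add(Function('u')(4, -6), Function('v')(6)), 324) = Mul(Add(Add(-3, Mul(3, Pow(-6, 2))), 6), 324) = Mul(Add(Add(-3, Mul(3, 36)), 6), 324) = Mul(Add(Add(-3, 108), 6), 324) = Mul(Add(105, 6), 324) = Mul(111, 324) = 35964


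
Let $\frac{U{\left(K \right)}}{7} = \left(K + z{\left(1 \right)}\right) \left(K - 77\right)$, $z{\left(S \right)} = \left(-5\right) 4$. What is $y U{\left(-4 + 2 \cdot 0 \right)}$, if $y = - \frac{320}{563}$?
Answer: $- \frac{4354560}{563} \approx -7734.6$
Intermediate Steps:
$z{\left(S \right)} = -20$
$y = - \frac{320}{563}$ ($y = \left(-320\right) \frac{1}{563} = - \frac{320}{563} \approx -0.56838$)
$U{\left(K \right)} = 7 \left(-77 + K\right) \left(-20 + K\right)$ ($U{\left(K \right)} = 7 \left(K - 20\right) \left(K - 77\right) = 7 \left(-20 + K\right) \left(-77 + K\right) = 7 \left(-77 + K\right) \left(-20 + K\right)$)
$y U{\left(-4 + 2 \cdot 0 \right)} = - \frac{320 \left(10780 - 679 \left(-4 + 2 \cdot 0\right) + 7 \left(-4 + 2 \cdot 0\right)^{2}\right)}{563} = - \frac{320 \left(10780 - 679 \left(-4 + 0\right) + 7 \left(-4 + 0\right)^{2}\right)}{563} = - \frac{320 \left(10780 - -2716 + 7 \left(-4\right)^{2}\right)}{563} = - \frac{320 \left(10780 + 2716 + 7 \cdot 16\right)}{563} = - \frac{320 \left(10780 + 2716 + 112\right)}{563} = \left(- \frac{320}{563}\right) 13608 = - \frac{4354560}{563}$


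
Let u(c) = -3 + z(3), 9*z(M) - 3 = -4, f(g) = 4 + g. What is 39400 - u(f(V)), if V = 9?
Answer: 354628/9 ≈ 39403.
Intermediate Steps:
z(M) = -⅑ (z(M) = ⅓ + (⅑)*(-4) = ⅓ - 4/9 = -⅑)
u(c) = -28/9 (u(c) = -3 - ⅑ = -28/9)
39400 - u(f(V)) = 39400 - 1*(-28/9) = 39400 + 28/9 = 354628/9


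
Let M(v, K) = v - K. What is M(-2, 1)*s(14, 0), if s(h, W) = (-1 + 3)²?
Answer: -12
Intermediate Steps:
s(h, W) = 4 (s(h, W) = 2² = 4)
M(-2, 1)*s(14, 0) = (-2 - 1*1)*4 = (-2 - 1)*4 = -3*4 = -12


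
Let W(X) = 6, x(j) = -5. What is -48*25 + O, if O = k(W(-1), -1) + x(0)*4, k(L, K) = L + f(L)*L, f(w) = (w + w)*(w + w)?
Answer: -350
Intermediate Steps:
f(w) = 4*w² (f(w) = (2*w)*(2*w) = 4*w²)
k(L, K) = L + 4*L³ (k(L, K) = L + (4*L²)*L = L + 4*L³)
O = 850 (O = (6 + 4*6³) - 5*4 = (6 + 4*216) - 20 = (6 + 864) - 20 = 870 - 20 = 850)
-48*25 + O = -48*25 + 850 = -1200 + 850 = -350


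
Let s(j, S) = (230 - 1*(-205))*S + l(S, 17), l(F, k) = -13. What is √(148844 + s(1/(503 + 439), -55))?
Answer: 19*√346 ≈ 353.42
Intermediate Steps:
s(j, S) = -13 + 435*S (s(j, S) = (230 - 1*(-205))*S - 13 = (230 + 205)*S - 13 = 435*S - 13 = -13 + 435*S)
√(148844 + s(1/(503 + 439), -55)) = √(148844 + (-13 + 435*(-55))) = √(148844 + (-13 - 23925)) = √(148844 - 23938) = √124906 = 19*√346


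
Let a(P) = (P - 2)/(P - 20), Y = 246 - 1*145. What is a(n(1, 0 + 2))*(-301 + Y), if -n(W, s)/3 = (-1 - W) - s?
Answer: 250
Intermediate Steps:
n(W, s) = 3 + 3*W + 3*s (n(W, s) = -3*((-1 - W) - s) = -3*(-1 - W - s) = 3 + 3*W + 3*s)
Y = 101 (Y = 246 - 145 = 101)
a(P) = (-2 + P)/(-20 + P)
a(n(1, 0 + 2))*(-301 + Y) = ((-2 + (3 + 3*1 + 3*(0 + 2)))/(-20 + (3 + 3*1 + 3*(0 + 2))))*(-301 + 101) = ((-2 + (3 + 3 + 3*2))/(-20 + (3 + 3 + 3*2)))*(-200) = ((-2 + (3 + 3 + 6))/(-20 + (3 + 3 + 6)))*(-200) = ((-2 + 12)/(-20 + 12))*(-200) = (10/(-8))*(-200) = -1/8*10*(-200) = -5/4*(-200) = 250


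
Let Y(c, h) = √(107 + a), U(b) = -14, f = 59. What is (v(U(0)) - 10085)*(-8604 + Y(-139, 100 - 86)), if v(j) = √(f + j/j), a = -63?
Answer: 2*(4302 - √11)*(10085 - 2*√15) ≈ 8.6638e+7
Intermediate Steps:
v(j) = 2*√15 (v(j) = √(59 + j/j) = √(59 + 1) = √60 = 2*√15)
Y(c, h) = 2*√11 (Y(c, h) = √(107 - 63) = √44 = 2*√11)
(v(U(0)) - 10085)*(-8604 + Y(-139, 100 - 86)) = (2*√15 - 10085)*(-8604 + 2*√11) = (-10085 + 2*√15)*(-8604 + 2*√11)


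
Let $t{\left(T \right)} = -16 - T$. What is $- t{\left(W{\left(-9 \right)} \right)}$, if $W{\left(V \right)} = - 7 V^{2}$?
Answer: $-551$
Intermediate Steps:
$- t{\left(W{\left(-9 \right)} \right)} = - (-16 - - 7 \left(-9\right)^{2}) = - (-16 - \left(-7\right) 81) = - (-16 - -567) = - (-16 + 567) = \left(-1\right) 551 = -551$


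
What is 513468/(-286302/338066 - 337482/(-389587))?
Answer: 11271146229702876/425275423 ≈ 2.6503e+7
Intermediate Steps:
513468/(-286302/338066 - 337482/(-389587)) = 513468/(-286302*1/338066 - 337482*(-1/389587)) = 513468/(-143151/169033 + 337482/389587) = 513468/(1275826269/65853059371) = 513468*(65853059371/1275826269) = 11271146229702876/425275423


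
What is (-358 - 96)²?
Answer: 206116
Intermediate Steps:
(-358 - 96)² = (-454)² = 206116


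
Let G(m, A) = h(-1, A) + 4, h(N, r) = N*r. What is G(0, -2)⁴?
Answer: 1296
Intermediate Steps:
G(m, A) = 4 - A (G(m, A) = -A + 4 = 4 - A)
G(0, -2)⁴ = (4 - 1*(-2))⁴ = (4 + 2)⁴ = 6⁴ = 1296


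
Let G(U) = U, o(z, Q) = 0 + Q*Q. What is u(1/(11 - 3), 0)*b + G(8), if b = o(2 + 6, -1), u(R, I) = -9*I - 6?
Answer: 2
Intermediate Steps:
u(R, I) = -6 - 9*I
o(z, Q) = Q**2 (o(z, Q) = 0 + Q**2 = Q**2)
b = 1 (b = (-1)**2 = 1)
u(1/(11 - 3), 0)*b + G(8) = (-6 - 9*0)*1 + 8 = (-6 + 0)*1 + 8 = -6*1 + 8 = -6 + 8 = 2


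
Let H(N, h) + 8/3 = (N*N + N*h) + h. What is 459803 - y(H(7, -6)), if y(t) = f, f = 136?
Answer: 459667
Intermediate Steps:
H(N, h) = -8/3 + h + N**2 + N*h (H(N, h) = -8/3 + ((N*N + N*h) + h) = -8/3 + ((N**2 + N*h) + h) = -8/3 + (h + N**2 + N*h) = -8/3 + h + N**2 + N*h)
y(t) = 136
459803 - y(H(7, -6)) = 459803 - 1*136 = 459803 - 136 = 459667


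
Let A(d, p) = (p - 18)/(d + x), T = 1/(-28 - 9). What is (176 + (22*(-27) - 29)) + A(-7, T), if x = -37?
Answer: -727049/1628 ≈ -446.59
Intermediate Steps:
T = -1/37 (T = 1/(-37) = -1/37 ≈ -0.027027)
A(d, p) = (-18 + p)/(-37 + d) (A(d, p) = (p - 18)/(d - 37) = (-18 + p)/(-37 + d))
(176 + (22*(-27) - 29)) + A(-7, T) = (176 + (22*(-27) - 29)) + (-18 - 1/37)/(-37 - 7) = (176 + (-594 - 29)) - 667/37/(-44) = (176 - 623) - 1/44*(-667/37) = -447 + 667/1628 = -727049/1628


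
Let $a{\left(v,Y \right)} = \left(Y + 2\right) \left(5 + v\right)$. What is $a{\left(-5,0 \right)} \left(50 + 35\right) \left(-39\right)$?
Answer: $0$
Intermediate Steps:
$a{\left(v,Y \right)} = \left(2 + Y\right) \left(5 + v\right)$
$a{\left(-5,0 \right)} \left(50 + 35\right) \left(-39\right) = \left(10 + 2 \left(-5\right) + 5 \cdot 0 + 0 \left(-5\right)\right) \left(50 + 35\right) \left(-39\right) = \left(10 - 10 + 0 + 0\right) 85 \left(-39\right) = 0 \cdot 85 \left(-39\right) = 0 \left(-39\right) = 0$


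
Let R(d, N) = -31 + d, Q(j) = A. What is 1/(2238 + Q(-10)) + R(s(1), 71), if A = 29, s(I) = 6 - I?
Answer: -58941/2267 ≈ -26.000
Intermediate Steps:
Q(j) = 29
1/(2238 + Q(-10)) + R(s(1), 71) = 1/(2238 + 29) + (-31 + (6 - 1*1)) = 1/2267 + (-31 + (6 - 1)) = 1/2267 + (-31 + 5) = 1/2267 - 26 = -58941/2267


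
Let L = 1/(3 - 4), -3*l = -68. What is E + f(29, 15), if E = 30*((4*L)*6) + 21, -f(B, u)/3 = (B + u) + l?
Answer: -899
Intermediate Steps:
l = 68/3 (l = -⅓*(-68) = 68/3 ≈ 22.667)
L = -1 (L = 1/(-1) = -1)
f(B, u) = -68 - 3*B - 3*u (f(B, u) = -3*((B + u) + 68/3) = -3*(68/3 + B + u) = -68 - 3*B - 3*u)
E = -699 (E = 30*((4*(-1))*6) + 21 = 30*(-4*6) + 21 = 30*(-24) + 21 = -720 + 21 = -699)
E + f(29, 15) = -699 + (-68 - 3*29 - 3*15) = -699 + (-68 - 87 - 45) = -699 - 200 = -899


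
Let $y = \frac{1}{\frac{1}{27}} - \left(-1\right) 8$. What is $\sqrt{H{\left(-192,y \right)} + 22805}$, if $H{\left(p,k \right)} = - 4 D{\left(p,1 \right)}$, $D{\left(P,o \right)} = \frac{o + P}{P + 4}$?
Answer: $\frac{2 \sqrt{12591817}}{47} \approx 151.0$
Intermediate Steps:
$D{\left(P,o \right)} = \frac{P + o}{4 + P}$
$y = 35$ ($y = \frac{1}{\frac{1}{27}} - -8 = 27 + 8 = 35$)
$H{\left(p,k \right)} = - \frac{4 \left(1 + p\right)}{4 + p}$ ($H{\left(p,k \right)} = - 4 \frac{p + 1}{4 + p} = - 4 \frac{1 + p}{4 + p} = - \frac{4 \left(1 + p\right)}{4 + p}$)
$\sqrt{H{\left(-192,y \right)} + 22805} = \sqrt{\frac{4 \left(-1 - -192\right)}{4 - 192} + 22805} = \sqrt{\frac{4 \left(-1 + 192\right)}{-188} + 22805} = \sqrt{4 \left(- \frac{1}{188}\right) 191 + 22805} = \sqrt{- \frac{191}{47} + 22805} = \sqrt{\frac{1071644}{47}} = \frac{2 \sqrt{12591817}}{47}$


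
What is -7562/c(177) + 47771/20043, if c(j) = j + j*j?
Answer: 225584660/105245793 ≈ 2.1434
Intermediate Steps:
c(j) = j + j²
-7562/c(177) + 47771/20043 = -7562*1/(177*(1 + 177)) + 47771/20043 = -7562/(177*178) + 47771*(1/20043) = -7562/31506 + 47771/20043 = -7562*1/31506 + 47771/20043 = -3781/15753 + 47771/20043 = 225584660/105245793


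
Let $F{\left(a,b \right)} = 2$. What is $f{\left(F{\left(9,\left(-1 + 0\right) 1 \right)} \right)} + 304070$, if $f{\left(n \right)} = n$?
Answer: $304072$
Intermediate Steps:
$f{\left(F{\left(9,\left(-1 + 0\right) 1 \right)} \right)} + 304070 = 2 + 304070 = 304072$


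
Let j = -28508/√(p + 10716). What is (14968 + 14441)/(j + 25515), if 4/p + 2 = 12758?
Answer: 8547553193437125/7414921048078343 + 1397319620*√4359149337/7414921048078343 ≈ 1.1652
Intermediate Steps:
p = 1/3189 (p = 4/(-2 + 12758) = 4/12756 = 4*(1/12756) = 1/3189 ≈ 0.00031358)
j = -28508*√4359149337/6834665 (j = -28508/√(1/3189 + 10716) = -28508*√4359149337/6834665 ≈ -275.39)
(14968 + 14441)/(j + 25515) = (14968 + 14441)/(-28508*√4359149337/6834665 + 25515) = 29409/(25515 - 28508*√4359149337/6834665)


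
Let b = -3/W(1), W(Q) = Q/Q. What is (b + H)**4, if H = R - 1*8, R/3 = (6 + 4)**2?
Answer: 6975757441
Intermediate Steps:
W(Q) = 1
b = -3 (b = -3/1 = -3*1 = -3)
R = 300 (R = 3*(6 + 4)**2 = 3*10**2 = 3*100 = 300)
H = 292 (H = 300 - 1*8 = 300 - 8 = 292)
(b + H)**4 = (-3 + 292)**4 = 289**4 = 6975757441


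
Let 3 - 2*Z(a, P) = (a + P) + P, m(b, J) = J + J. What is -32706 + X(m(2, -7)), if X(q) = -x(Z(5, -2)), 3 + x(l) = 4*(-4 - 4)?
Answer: -32671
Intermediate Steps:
m(b, J) = 2*J
Z(a, P) = 3/2 - P - a/2 (Z(a, P) = 3/2 - ((a + P) + P)/2 = 3/2 - ((P + a) + P)/2 = 3/2 - (a + 2*P)/2 = 3/2 + (-P - a/2) = 3/2 - P - a/2)
x(l) = -35 (x(l) = -3 + 4*(-4 - 4) = -3 + 4*(-8) = -3 - 32 = -35)
X(q) = 35 (X(q) = -1*(-35) = 35)
-32706 + X(m(2, -7)) = -32706 + 35 = -32671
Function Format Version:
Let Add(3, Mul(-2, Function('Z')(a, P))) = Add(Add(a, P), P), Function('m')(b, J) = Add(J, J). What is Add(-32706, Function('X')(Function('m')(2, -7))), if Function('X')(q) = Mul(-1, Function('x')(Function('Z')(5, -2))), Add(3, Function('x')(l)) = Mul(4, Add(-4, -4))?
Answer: -32671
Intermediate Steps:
Function('m')(b, J) = Mul(2, J)
Function('Z')(a, P) = Add(Rational(3, 2), Mul(-1, P), Mul(Rational(-1, 2), a)) (Function('Z')(a, P) = Add(Rational(3, 2), Mul(Rational(-1, 2), Add(Add(a, P), P))) = Add(Rational(3, 2), Mul(Rational(-1, 2), Add(Add(P, a), P))) = Add(Rational(3, 2), Mul(Rational(-1, 2), Add(a, Mul(2, P)))) = Add(Rational(3, 2), Add(Mul(-1, P), Mul(Rational(-1, 2), a))) = Add(Rational(3, 2), Mul(-1, P), Mul(Rational(-1, 2), a)))
Function('x')(l) = -35 (Function('x')(l) = Add(-3, Mul(4, Add(-4, -4))) = Add(-3, Mul(4, -8)) = Add(-3, -32) = -35)
Function('X')(q) = 35 (Function('X')(q) = Mul(-1, -35) = 35)
Add(-32706, Function('X')(Function('m')(2, -7))) = Add(-32706, 35) = -32671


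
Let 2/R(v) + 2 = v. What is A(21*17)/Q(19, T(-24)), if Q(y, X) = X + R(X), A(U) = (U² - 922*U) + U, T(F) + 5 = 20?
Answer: -2617524/197 ≈ -13287.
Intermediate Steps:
T(F) = 15 (T(F) = -5 + 20 = 15)
R(v) = 2/(-2 + v)
A(U) = U² - 921*U
Q(y, X) = X + 2/(-2 + X)
A(21*17)/Q(19, T(-24)) = ((21*17)*(-921 + 21*17))/(((2 + 15*(-2 + 15))/(-2 + 15))) = (357*(-921 + 357))/(((2 + 15*13)/13)) = (357*(-564))/(((2 + 195)/13)) = -201348/((1/13)*197) = -201348/197/13 = -201348*13/197 = -2617524/197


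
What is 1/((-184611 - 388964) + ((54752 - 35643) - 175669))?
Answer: -1/730135 ≈ -1.3696e-6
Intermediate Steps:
1/((-184611 - 388964) + ((54752 - 35643) - 175669)) = 1/(-573575 + (19109 - 175669)) = 1/(-573575 - 156560) = 1/(-730135) = -1/730135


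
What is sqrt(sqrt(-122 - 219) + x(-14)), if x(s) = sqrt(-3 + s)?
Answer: sqrt(I)*sqrt(sqrt(17) + sqrt(341)) ≈ 3.3608 + 3.3608*I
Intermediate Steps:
sqrt(sqrt(-122 - 219) + x(-14)) = sqrt(sqrt(-122 - 219) + sqrt(-3 - 14)) = sqrt(sqrt(-341) + sqrt(-17)) = sqrt(I*sqrt(341) + I*sqrt(17)) = sqrt(I*sqrt(17) + I*sqrt(341))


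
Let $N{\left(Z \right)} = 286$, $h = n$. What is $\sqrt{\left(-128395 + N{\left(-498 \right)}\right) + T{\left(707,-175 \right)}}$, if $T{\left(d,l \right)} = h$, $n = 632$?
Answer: $i \sqrt{127477} \approx 357.04 i$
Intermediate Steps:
$h = 632$
$T{\left(d,l \right)} = 632$
$\sqrt{\left(-128395 + N{\left(-498 \right)}\right) + T{\left(707,-175 \right)}} = \sqrt{\left(-128395 + 286\right) + 632} = \sqrt{-128109 + 632} = \sqrt{-127477} = i \sqrt{127477}$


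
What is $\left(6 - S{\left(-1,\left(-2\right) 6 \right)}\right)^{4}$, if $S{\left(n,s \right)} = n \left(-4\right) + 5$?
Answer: $81$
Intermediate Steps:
$S{\left(n,s \right)} = 5 - 4 n$ ($S{\left(n,s \right)} = - 4 n + 5 = 5 - 4 n$)
$\left(6 - S{\left(-1,\left(-2\right) 6 \right)}\right)^{4} = \left(6 - \left(5 - -4\right)\right)^{4} = \left(6 - \left(5 + 4\right)\right)^{4} = \left(6 - 9\right)^{4} = \left(-3\right)^{4} = 81$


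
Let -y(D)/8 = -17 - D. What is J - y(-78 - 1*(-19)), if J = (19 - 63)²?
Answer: 2272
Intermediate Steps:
y(D) = 136 + 8*D (y(D) = -8*(-17 - D) = 136 + 8*D)
J = 1936 (J = (-44)² = 1936)
J - y(-78 - 1*(-19)) = 1936 - (136 + 8*(-78 - 1*(-19))) = 1936 - (136 + 8*(-78 + 19)) = 1936 - (136 + 8*(-59)) = 1936 - (136 - 472) = 1936 - 1*(-336) = 1936 + 336 = 2272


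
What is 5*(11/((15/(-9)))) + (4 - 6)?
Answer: -35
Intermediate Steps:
5*(11/((15/(-9)))) + (4 - 6) = 5*(11/((15*(-⅑)))) - 2 = 5*(11/(-5/3)) - 2 = 5*(11*(-⅗)) - 2 = 5*(-33/5) - 2 = -33 - 2 = -35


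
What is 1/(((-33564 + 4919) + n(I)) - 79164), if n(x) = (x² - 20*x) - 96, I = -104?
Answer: -1/95009 ≈ -1.0525e-5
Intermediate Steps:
n(x) = -96 + x² - 20*x
1/(((-33564 + 4919) + n(I)) - 79164) = 1/(((-33564 + 4919) + (-96 + (-104)² - 20*(-104))) - 79164) = 1/((-28645 + (-96 + 10816 + 2080)) - 79164) = 1/((-28645 + 12800) - 79164) = 1/(-15845 - 79164) = 1/(-95009) = -1/95009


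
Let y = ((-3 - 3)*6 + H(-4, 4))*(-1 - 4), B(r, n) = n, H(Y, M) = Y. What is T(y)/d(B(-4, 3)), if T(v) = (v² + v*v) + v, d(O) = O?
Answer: 80200/3 ≈ 26733.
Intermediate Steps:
y = 200 (y = ((-3 - 3)*6 - 4)*(-1 - 4) = (-6*6 - 4)*(-5) = (-36 - 4)*(-5) = -40*(-5) = 200)
T(v) = v + 2*v² (T(v) = (v² + v²) + v = 2*v² + v = v + 2*v²)
T(y)/d(B(-4, 3)) = (200*(1 + 2*200))/3 = (200*(1 + 400))*(⅓) = (200*401)*(⅓) = 80200*(⅓) = 80200/3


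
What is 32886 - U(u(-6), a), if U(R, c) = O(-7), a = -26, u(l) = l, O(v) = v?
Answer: 32893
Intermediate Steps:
U(R, c) = -7
32886 - U(u(-6), a) = 32886 - 1*(-7) = 32886 + 7 = 32893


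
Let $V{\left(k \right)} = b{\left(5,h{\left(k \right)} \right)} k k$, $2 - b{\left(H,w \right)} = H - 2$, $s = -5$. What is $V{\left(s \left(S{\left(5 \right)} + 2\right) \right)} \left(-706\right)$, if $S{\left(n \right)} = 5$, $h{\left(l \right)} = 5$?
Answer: $864850$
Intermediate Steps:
$b{\left(H,w \right)} = 4 - H$ ($b{\left(H,w \right)} = 2 - \left(H - 2\right) = 2 - \left(-2 + H\right) = 4 - H$)
$V{\left(k \right)} = - k^{2}$ ($V{\left(k \right)} = \left(4 - 5\right) k k = - k k = - k^{2}$)
$V{\left(s \left(S{\left(5 \right)} + 2\right) \right)} \left(-706\right) = - \left(- 5 \left(5 + 2\right)\right)^{2} \left(-706\right) = - \left(\left(-5\right) 7\right)^{2} \left(-706\right) = - \left(-35\right)^{2} \left(-706\right) = \left(-1\right) 1225 \left(-706\right) = \left(-1225\right) \left(-706\right) = 864850$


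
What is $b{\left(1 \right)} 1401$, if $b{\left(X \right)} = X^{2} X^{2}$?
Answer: $1401$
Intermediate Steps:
$b{\left(X \right)} = X^{4}$
$b{\left(1 \right)} 1401 = 1^{4} \cdot 1401 = 1 \cdot 1401 = 1401$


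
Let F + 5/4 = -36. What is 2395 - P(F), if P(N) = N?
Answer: 9729/4 ≈ 2432.3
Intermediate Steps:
F = -149/4 (F = -5/4 - 36 = -149/4 ≈ -37.250)
2395 - P(F) = 2395 - 1*(-149/4) = 2395 + 149/4 = 9729/4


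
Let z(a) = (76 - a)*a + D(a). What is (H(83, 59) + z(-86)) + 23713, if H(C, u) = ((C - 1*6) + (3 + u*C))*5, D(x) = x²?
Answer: 42062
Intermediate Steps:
z(a) = a² + a*(76 - a) (z(a) = (76 - a)*a + a² = a*(76 - a) + a² = a² + a*(76 - a))
H(C, u) = -15 + 5*C + 5*C*u (H(C, u) = ((C - 6) + (3 + C*u))*5 = ((-6 + C) + (3 + C*u))*5 = (-3 + C + C*u)*5 = -15 + 5*C + 5*C*u)
(H(83, 59) + z(-86)) + 23713 = ((-15 + 5*83 + 5*83*59) + 76*(-86)) + 23713 = ((-15 + 415 + 24485) - 6536) + 23713 = (24885 - 6536) + 23713 = 18349 + 23713 = 42062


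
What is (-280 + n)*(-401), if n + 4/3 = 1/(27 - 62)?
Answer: 11846743/105 ≈ 1.1283e+5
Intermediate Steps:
n = -143/105 (n = -4/3 + 1/(27 - 62) = -4/3 + 1/(-35) = -4/3 - 1/35 = -143/105 ≈ -1.3619)
(-280 + n)*(-401) = (-280 - 143/105)*(-401) = -29543/105*(-401) = 11846743/105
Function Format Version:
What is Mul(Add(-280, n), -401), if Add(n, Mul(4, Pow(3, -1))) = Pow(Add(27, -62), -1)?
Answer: Rational(11846743, 105) ≈ 1.1283e+5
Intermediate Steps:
n = Rational(-143, 105) (n = Add(Rational(-4, 3), Pow(Add(27, -62), -1)) = Add(Rational(-4, 3), Pow(-35, -1)) = Add(Rational(-4, 3), Rational(-1, 35)) = Rational(-143, 105) ≈ -1.3619)
Mul(Add(-280, n), -401) = Mul(Add(-280, Rational(-143, 105)), -401) = Mul(Rational(-29543, 105), -401) = Rational(11846743, 105)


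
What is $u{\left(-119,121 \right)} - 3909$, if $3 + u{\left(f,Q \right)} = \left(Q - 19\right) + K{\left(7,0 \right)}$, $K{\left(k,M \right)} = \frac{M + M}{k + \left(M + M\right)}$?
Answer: $-3810$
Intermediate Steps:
$K{\left(k,M \right)} = \frac{2 M}{k + 2 M}$
$u{\left(f,Q \right)} = -22 + Q$ ($u{\left(f,Q \right)} = -3 + \left(\left(Q - 19\right) + 2 \cdot 0 \frac{1}{7 + 2 \cdot 0}\right) = -3 + \left(\left(-19 + Q\right) + 2 \cdot 0 \frac{1}{7 + 0}\right) = -3 + \left(\left(-19 + Q\right) + 2 \cdot 0 \cdot \frac{1}{7}\right) = -3 + \left(\left(-19 + Q\right) + 0\right) = -3 + \left(-19 + Q\right) = -22 + Q$)
$u{\left(-119,121 \right)} - 3909 = \left(-22 + 121\right) - 3909 = 99 - 3909 = -3810$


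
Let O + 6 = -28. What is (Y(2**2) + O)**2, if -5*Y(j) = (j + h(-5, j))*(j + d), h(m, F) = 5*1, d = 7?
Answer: 72361/25 ≈ 2894.4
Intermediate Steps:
O = -34 (O = -6 - 28 = -34)
h(m, F) = 5
Y(j) = -(5 + j)*(7 + j)/5 (Y(j) = -(j + 5)*(j + 7)/5 = -(5 + j)*(7 + j)/5)
(Y(2**2) + O)**2 = ((-7 - 12/5*2**2 - (2**2)**2/5) - 34)**2 = ((-7 - 12/5*4 - 1/5*4**2) - 34)**2 = ((-7 - 48/5 - 1/5*16) - 34)**2 = ((-7 - 48/5 - 16/5) - 34)**2 = (-99/5 - 34)**2 = (-269/5)**2 = 72361/25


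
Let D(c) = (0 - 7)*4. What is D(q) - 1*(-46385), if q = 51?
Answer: 46357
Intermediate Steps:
D(c) = -28 (D(c) = -7*4 = -28)
D(q) - 1*(-46385) = -28 - 1*(-46385) = -28 + 46385 = 46357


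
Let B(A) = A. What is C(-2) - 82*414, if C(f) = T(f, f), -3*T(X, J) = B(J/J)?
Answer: -101845/3 ≈ -33948.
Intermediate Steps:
T(X, J) = -⅓ (T(X, J) = -J/(3*J) = -⅓*1 = -⅓)
C(f) = -⅓
C(-2) - 82*414 = -⅓ - 82*414 = -⅓ - 33948 = -101845/3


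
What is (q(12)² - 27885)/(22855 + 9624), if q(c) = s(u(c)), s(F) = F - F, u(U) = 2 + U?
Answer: -27885/32479 ≈ -0.85855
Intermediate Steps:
s(F) = 0
q(c) = 0
(q(12)² - 27885)/(22855 + 9624) = (0² - 27885)/(22855 + 9624) = (0 - 27885)/32479 = -27885*1/32479 = -27885/32479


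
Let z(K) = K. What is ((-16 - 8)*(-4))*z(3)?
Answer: 288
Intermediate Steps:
((-16 - 8)*(-4))*z(3) = ((-16 - 8)*(-4))*3 = -24*(-4)*3 = 96*3 = 288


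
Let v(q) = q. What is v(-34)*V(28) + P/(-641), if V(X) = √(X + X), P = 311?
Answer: -311/641 - 68*√14 ≈ -254.92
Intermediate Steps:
V(X) = √2*√X (V(X) = √(2*X) = √2*√X)
v(-34)*V(28) + P/(-641) = -34*√2*√28 + 311/(-641) = -34*√2*2*√7 + 311*(-1/641) = -68*√14 - 311/641 = -311/641 - 68*√14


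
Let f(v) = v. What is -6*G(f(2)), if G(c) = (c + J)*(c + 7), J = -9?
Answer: 378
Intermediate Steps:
G(c) = (-9 + c)*(7 + c) (G(c) = (c - 9)*(c + 7) = (-9 + c)*(7 + c))
-6*G(f(2)) = -6*(-63 + 2**2 - 2*2) = -6*(-63 + 4 - 4) = -6*(-63) = 378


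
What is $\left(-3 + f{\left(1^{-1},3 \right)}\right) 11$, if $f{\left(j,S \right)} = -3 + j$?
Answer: $-55$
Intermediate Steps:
$\left(-3 + f{\left(1^{-1},3 \right)}\right) 11 = \left(-3 - \left(3 - 1^{-1}\right)\right) 11 = \left(-3 + \left(-3 + 1\right)\right) 11 = \left(-3 - 2\right) 11 = \left(-5\right) 11 = -55$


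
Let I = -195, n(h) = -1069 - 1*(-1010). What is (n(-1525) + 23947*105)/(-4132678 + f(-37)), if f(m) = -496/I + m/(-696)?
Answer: -37916790080/62320745081 ≈ -0.60841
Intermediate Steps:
n(h) = -59 (n(h) = -1069 + 1010 = -59)
f(m) = 496/195 - m/696 (f(m) = -496/(-195) + m/(-696) = -496*(-1/195) + m*(-1/696) = 496/195 - m/696)
(n(-1525) + 23947*105)/(-4132678 + f(-37)) = (-59 + 23947*105)/(-4132678 + (496/195 - 1/696*(-37))) = (-59 + 2514435)/(-4132678 + (496/195 + 37/696)) = 2514376/(-4132678 + 39159/15080) = 2514376/(-62320745081/15080) = 2514376*(-15080/62320745081) = -37916790080/62320745081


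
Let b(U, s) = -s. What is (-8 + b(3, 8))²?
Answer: 256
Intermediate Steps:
(-8 + b(3, 8))² = (-8 - 1*8)² = (-8 - 8)² = (-16)² = 256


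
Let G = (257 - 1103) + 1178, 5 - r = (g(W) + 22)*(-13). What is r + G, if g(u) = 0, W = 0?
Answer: 623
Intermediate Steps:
r = 291 (r = 5 - (0 + 22)*(-13) = 5 - 22*(-13) = 5 - 1*(-286) = 5 + 286 = 291)
G = 332 (G = -846 + 1178 = 332)
r + G = 291 + 332 = 623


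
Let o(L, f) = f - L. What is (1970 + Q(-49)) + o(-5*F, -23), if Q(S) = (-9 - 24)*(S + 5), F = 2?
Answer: 3409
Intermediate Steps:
Q(S) = -165 - 33*S (Q(S) = -33*(5 + S) = -165 - 33*S)
(1970 + Q(-49)) + o(-5*F, -23) = (1970 + (-165 - 33*(-49))) + (-23 - (-5)*2) = (1970 + (-165 + 1617)) + (-23 - 1*(-10)) = (1970 + 1452) + (-23 + 10) = 3422 - 13 = 3409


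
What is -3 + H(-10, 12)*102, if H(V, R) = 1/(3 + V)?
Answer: -123/7 ≈ -17.571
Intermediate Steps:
-3 + H(-10, 12)*102 = -3 + 102/(3 - 10) = -3 + 102/(-7) = -3 - 1/7*102 = -3 - 102/7 = -123/7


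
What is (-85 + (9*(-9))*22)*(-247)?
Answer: 461149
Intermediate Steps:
(-85 + (9*(-9))*22)*(-247) = (-85 - 81*22)*(-247) = (-85 - 1782)*(-247) = -1867*(-247) = 461149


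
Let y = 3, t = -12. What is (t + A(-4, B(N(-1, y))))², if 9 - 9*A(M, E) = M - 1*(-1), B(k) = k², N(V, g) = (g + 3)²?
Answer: 1024/9 ≈ 113.78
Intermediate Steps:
N(V, g) = (3 + g)²
A(M, E) = 8/9 - M/9 (A(M, E) = 1 - (M - 1*(-1))/9 = 1 - (M + 1)/9 = 1 - (1 + M)/9 = 1 + (-⅑ - M/9) = 8/9 - M/9)
(t + A(-4, B(N(-1, y))))² = (-12 + (8/9 - ⅑*(-4)))² = (-12 + (8/9 + 4/9))² = (-12 + 4/3)² = (-32/3)² = 1024/9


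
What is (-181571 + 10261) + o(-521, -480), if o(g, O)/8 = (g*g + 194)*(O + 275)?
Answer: -445652710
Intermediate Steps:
o(g, O) = 8*(194 + g**2)*(275 + O) (o(g, O) = 8*((g*g + 194)*(O + 275)) = 8*((g**2 + 194)*(275 + O)) = 8*((194 + g**2)*(275 + O)) = 8*(194 + g**2)*(275 + O))
(-181571 + 10261) + o(-521, -480) = (-181571 + 10261) + (426800 + 1552*(-480) + 2200*(-521)**2 + 8*(-480)*(-521)**2) = -171310 + (426800 - 744960 + 2200*271441 + 8*(-480)*271441) = -171310 + (426800 - 744960 + 597170200 - 1042333440) = -171310 - 445481400 = -445652710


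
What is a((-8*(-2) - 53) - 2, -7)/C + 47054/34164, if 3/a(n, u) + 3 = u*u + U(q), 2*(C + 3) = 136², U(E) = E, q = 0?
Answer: 2501344634/1816115535 ≈ 1.3773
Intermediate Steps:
C = 9245 (C = -3 + (½)*136² = -3 + (½)*18496 = -3 + 9248 = 9245)
a(n, u) = 3/(-3 + u²) (a(n, u) = 3/(-3 + (u*u + 0)) = 3/(-3 + (u² + 0)) = 3/(-3 + u²))
a((-8*(-2) - 53) - 2, -7)/C + 47054/34164 = (3/(-3 + (-7)²))/9245 + 47054/34164 = (3/(-3 + 49))*(1/9245) + 47054*(1/34164) = (3/46)*(1/9245) + 23527/17082 = 3/425270 + 23527/17082 = 2501344634/1816115535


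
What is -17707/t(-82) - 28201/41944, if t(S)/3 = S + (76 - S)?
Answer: -187283059/2390808 ≈ -78.335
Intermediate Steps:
t(S) = 228 (t(S) = 3*(S + (76 - S)) = 3*76 = 228)
-17707/t(-82) - 28201/41944 = -17707/228 - 28201/41944 = -187283059/2390808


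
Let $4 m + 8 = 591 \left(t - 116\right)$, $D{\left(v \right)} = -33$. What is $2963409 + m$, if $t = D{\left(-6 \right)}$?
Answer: $\frac{11765569}{4} \approx 2.9414 \cdot 10^{6}$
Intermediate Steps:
$t = -33$
$m = - \frac{88067}{4}$ ($m = -2 + \frac{591 \left(-33 - 116\right)}{4} = -2 + \frac{591 \left(-149\right)}{4} = -2 + \frac{1}{4} \left(-88059\right) = -2 - \frac{88059}{4} = - \frac{88067}{4} \approx -22017.0$)
$2963409 + m = 2963409 - \frac{88067}{4} = \frac{11765569}{4}$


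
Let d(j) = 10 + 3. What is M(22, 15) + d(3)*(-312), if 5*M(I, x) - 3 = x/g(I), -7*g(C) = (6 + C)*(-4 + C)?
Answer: -486653/120 ≈ -4055.4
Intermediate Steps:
d(j) = 13
g(C) = -(-4 + C)*(6 + C)/7 (g(C) = -(6 + C)*(-4 + C)/7 = -(-4 + C)*(6 + C)/7)
M(I, x) = ⅗ + x/(5*(24/7 - 2*I/7 - I²/7)) (M(I, x) = ⅗ + (x/(24/7 - 2*I/7 - I²/7))/5 = ⅗ + x/(5*(24/7 - 2*I/7 - I²/7)))
M(22, 15) + d(3)*(-312) = (-72 - 7*15 + 3*22² + 6*22)/(5*(-24 + 22² + 2*22)) + 13*(-312) = (-72 - 105 + 3*484 + 132)/(5*(-24 + 484 + 44)) - 4056 = (⅕)*(-72 - 105 + 1452 + 132)/504 - 4056 = (⅕)*(1/504)*1407 - 4056 = 67/120 - 4056 = -486653/120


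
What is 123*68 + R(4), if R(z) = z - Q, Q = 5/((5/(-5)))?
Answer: 8373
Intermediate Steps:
Q = -5 (Q = 5/((5*(-1/5))) = 5/(-1) = 5*(-1) = -5)
R(z) = 5 + z (R(z) = z - 1*(-5) = z + 5 = 5 + z)
123*68 + R(4) = 123*68 + (5 + 4) = 8364 + 9 = 8373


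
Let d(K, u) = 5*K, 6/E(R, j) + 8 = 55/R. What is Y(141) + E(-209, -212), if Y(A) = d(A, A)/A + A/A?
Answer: 828/157 ≈ 5.2739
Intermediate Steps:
E(R, j) = 6/(-8 + 55/R)
Y(A) = 6 (Y(A) = (5*A)/A + A/A = 5 + 1 = 6)
Y(141) + E(-209, -212) = 6 - 6*(-209)/(-55 + 8*(-209)) = 6 - 6*(-209)/(-55 - 1672) = 6 - 6*(-209)/(-1727) = 6 - 6*(-209)*(-1/1727) = 6 - 114/157 = 828/157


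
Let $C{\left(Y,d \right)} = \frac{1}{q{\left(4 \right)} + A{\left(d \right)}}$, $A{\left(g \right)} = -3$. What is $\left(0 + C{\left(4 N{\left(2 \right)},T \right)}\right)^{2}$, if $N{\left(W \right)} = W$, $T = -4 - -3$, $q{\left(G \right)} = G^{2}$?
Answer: $\frac{1}{169} \approx 0.0059172$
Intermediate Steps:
$T = -1$ ($T = -4 + 3 = -1$)
$C{\left(Y,d \right)} = \frac{1}{13}$ ($C{\left(Y,d \right)} = \frac{1}{4^{2} - 3} = \frac{1}{16 - 3} = \frac{1}{13}$)
$\left(0 + C{\left(4 N{\left(2 \right)},T \right)}\right)^{2} = \left(0 + \frac{1}{13}\right)^{2} = \left(\frac{1}{13}\right)^{2} = \frac{1}{169}$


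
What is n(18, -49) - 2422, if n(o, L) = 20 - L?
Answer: -2353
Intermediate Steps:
n(18, -49) - 2422 = (20 - 1*(-49)) - 2422 = (20 + 49) - 2422 = 69 - 2422 = -2353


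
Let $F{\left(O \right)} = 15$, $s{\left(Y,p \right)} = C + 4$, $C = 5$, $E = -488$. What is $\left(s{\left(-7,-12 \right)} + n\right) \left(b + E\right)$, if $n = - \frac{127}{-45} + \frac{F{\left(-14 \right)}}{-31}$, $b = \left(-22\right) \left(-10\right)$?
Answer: $- \frac{4238956}{1395} \approx -3038.7$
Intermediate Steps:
$b = 220$
$s{\left(Y,p \right)} = 9$ ($s{\left(Y,p \right)} = 5 + 4 = 9$)
$n = \frac{3262}{1395}$ ($n = - \frac{127}{-45} + \frac{15}{-31} = \left(-127\right) \left(- \frac{1}{45}\right) + 15 \left(- \frac{1}{31}\right) = \frac{127}{45} - \frac{15}{31} = \frac{3262}{1395} \approx 2.3384$)
$\left(s{\left(-7,-12 \right)} + n\right) \left(b + E\right) = \left(9 + \frac{3262}{1395}\right) \left(220 - 488\right) = \frac{15817}{1395} \left(-268\right) = - \frac{4238956}{1395}$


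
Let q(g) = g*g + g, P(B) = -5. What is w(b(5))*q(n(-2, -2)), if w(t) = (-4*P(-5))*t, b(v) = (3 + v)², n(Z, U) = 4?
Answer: 25600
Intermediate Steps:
w(t) = 20*t (w(t) = (-4*(-5))*t = 20*t)
q(g) = g + g² (q(g) = g² + g = g + g²)
w(b(5))*q(n(-2, -2)) = (20*(3 + 5)²)*(4*(1 + 4)) = (20*8²)*(4*5) = (20*64)*20 = 1280*20 = 25600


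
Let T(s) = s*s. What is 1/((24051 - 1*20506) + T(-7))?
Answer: 1/3594 ≈ 0.00027824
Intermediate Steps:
T(s) = s²
1/((24051 - 1*20506) + T(-7)) = 1/((24051 - 1*20506) + (-7)²) = 1/((24051 - 20506) + 49) = 1/(3545 + 49) = 1/3594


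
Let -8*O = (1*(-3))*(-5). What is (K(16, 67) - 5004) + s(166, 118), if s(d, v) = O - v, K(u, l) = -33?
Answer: -41255/8 ≈ -5156.9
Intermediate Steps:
O = -15/8 (O = -1*(-3)*(-5)/8 = -(-3)*(-5)/8 = -1/8*15 = -15/8 ≈ -1.8750)
s(d, v) = -15/8 - v
(K(16, 67) - 5004) + s(166, 118) = (-33 - 5004) + (-15/8 - 1*118) = -5037 + (-15/8 - 118) = -5037 - 959/8 = -41255/8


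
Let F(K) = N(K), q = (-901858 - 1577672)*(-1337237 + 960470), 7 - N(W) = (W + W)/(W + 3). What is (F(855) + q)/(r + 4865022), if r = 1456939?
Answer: 133591326370646/904040423 ≈ 1.4777e+5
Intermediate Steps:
N(W) = 7 - 2*W/(3 + W) (N(W) = 7 - (W + W)/(W + 3) = 7 - 2*W/(3 + W))
q = 934205079510 (q = -2479530*(-376767) = 934205079510)
F(K) = (21 + 5*K)/(3 + K)
(F(855) + q)/(r + 4865022) = ((21 + 5*855)/(3 + 855) + 934205079510)/(1456939 + 4865022) = ((21 + 4275)/858 + 934205079510)/6321961 = ((1/858)*4296 + 934205079510)*(1/6321961) = (716/143 + 934205079510)*(1/6321961) = (133591326370646/143)*(1/6321961) = 133591326370646/904040423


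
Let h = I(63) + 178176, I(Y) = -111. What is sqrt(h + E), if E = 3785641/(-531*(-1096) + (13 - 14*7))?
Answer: 2*sqrt(15073625457769349)/581891 ≈ 421.99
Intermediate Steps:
E = 3785641/581891 (E = 3785641/(581976 + (13 - 98)) = 3785641/(581976 - 85) = 3785641/581891 ≈ 6.5058)
h = 178065 (h = -111 + 178176 = 178065)
sqrt(h + E) = sqrt(178065 + 3785641/581891) = sqrt(103618206556/581891) = 2*sqrt(15073625457769349)/581891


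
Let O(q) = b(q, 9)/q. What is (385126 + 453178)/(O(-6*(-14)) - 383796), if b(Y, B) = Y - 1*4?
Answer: -1100274/503731 ≈ -2.1842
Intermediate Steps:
b(Y, B) = -4 + Y (b(Y, B) = Y - 4 = -4 + Y)
O(q) = (-4 + q)/q
(385126 + 453178)/(O(-6*(-14)) - 383796) = (385126 + 453178)/((-4 - 6*(-14))/((-6*(-14))) - 383796) = 838304/((-4 + 84)/84 - 383796) = 838304/((1/84)*80 - 383796) = 838304/(20/21 - 383796) = 838304/(-8059696/21) = 838304*(-21/8059696) = -1100274/503731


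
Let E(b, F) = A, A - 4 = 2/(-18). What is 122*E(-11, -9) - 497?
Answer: -203/9 ≈ -22.556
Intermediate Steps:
A = 35/9 (A = 4 + 2/(-18) = 4 + 2*(-1/18) = 4 - ⅑ = 35/9 ≈ 3.8889)
E(b, F) = 35/9
122*E(-11, -9) - 497 = 122*(35/9) - 497 = 4270/9 - 497 = -203/9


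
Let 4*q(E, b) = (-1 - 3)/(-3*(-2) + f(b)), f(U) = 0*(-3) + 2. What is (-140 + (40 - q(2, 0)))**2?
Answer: 638401/64 ≈ 9975.0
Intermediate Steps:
f(U) = 2 (f(U) = 0 + 2 = 2)
q(E, b) = -1/8 (q(E, b) = ((-1 - 3)/(-3*(-2) + 2))/4 = (-4/(6 + 2))/4 = (-4/8)/4 = (-4*1/8)/4 = (1/4)*(-1/2) = -1/8)
(-140 + (40 - q(2, 0)))**2 = (-140 + (40 - 1*(-1/8)))**2 = (-140 + (40 + 1/8))**2 = (-140 + 321/8)**2 = (-799/8)**2 = 638401/64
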